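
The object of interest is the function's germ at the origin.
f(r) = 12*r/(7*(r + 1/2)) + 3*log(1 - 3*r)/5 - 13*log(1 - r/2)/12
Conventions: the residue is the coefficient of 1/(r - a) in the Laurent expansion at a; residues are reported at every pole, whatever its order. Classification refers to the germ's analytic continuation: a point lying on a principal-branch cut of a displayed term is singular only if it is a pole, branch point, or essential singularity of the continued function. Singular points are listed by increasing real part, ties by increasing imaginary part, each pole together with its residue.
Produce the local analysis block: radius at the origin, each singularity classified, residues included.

Denominator factor (r + 1/2): pole of order 1 at -1/2, modulus 1/2.
Branch term (-13/12)*log(1 - r/(2)): its argument vanishes at r = 2, a logarithmic branch point, modulus 2.
Branch term (3/5)*log(1 - r/(1/3)): its argument vanishes at r = 1/3, a logarithmic branch point, modulus 1/3.
The radius of convergence is the smallest modulus among the singular points: 1/3.
The branch terms are analytic at -1/2 and contribute nothing to the residue; only the rational part matters.
At the order-1 pole -1/2 set g(r) = (r - (-1/2))*(rational part) = 12*r/7.
Simple pole: residue = g(a) at a = -1/2, which is -6/7.
List the singular points by increasing real part (a conjugate pair: the negative imaginary part first).

Radius of convergence at 0: 1/3.
At -1/2: a pole of order 1; residue -6/7.
At 1/3: a logarithmic branch point.
At 2: a logarithmic branch point.


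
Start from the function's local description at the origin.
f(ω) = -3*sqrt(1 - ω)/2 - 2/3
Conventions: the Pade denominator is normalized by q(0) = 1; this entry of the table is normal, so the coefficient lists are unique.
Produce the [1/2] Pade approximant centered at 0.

The Pade approximant has numerator coefficients [-13/6, 565/372]; denominator coefficients [1, -11/31, -9/248].

Taylor coefficients needed (expand at 0): a_0 = -13/6, a_1 = 3/4, a_2 = 3/16, a_3 = 3/32.
Write the denominator as Q(ω) = 1 + q1*ω + q2*ω^2. Requiring Q*f - P = O(ω^4) with deg P <= 1 kills the coefficients of ω^2..ω^3 in Q*f:
  ω^2: a_2 + q1*a_1 + q2*a_0 = 0, i.e. 3/16 + (3/4)*q1 + (-13/6)*q2 = 0.
  ω^3: a_3 + q1*a_2 + q2*a_1 = 0, i.e. 3/32 + (3/16)*q1 + (3/4)*q2 = 0.
Solving this linear system: q1 = -11/31, q2 = -9/248.
The numerator is Q*f truncated at degree 1: P0 = a_0 = -13/6; P1 = a_1 + q1*a_0 = 565/372.


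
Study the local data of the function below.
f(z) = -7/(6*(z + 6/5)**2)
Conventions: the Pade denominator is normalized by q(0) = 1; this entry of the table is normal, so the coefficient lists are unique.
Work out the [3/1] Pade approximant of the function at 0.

The Pade approximant has numerator coefficients [-175/216, 875/1728, -4375/15552, 21875/186624]; denominator coefficients [1, 25/24].

Taylor coefficients needed (expand at 0): a_0 = -175/216, a_1 = 875/648, a_2 = -4375/2592, a_3 = 21875/11664, a_4 = -546875/279936.
Write the denominator as Q(z) = 1 + q1*z. Requiring Q*f - P = O(z^5) with deg P <= 3 kills the coefficients of z^4..z^4 in Q*f:
  z^4: a_4 + q1*a_3 = 0, i.e. -546875/279936 + (21875/11664)*q1 = 0.
Solving this linear system: q1 = 25/24.
The numerator is Q*f truncated at degree 3: P0 = a_0 = -175/216; P1 = a_1 + q1*a_0 = 875/1728; P2 = a_2 + q1*a_1 = -4375/15552; P3 = a_3 + q1*a_2 = 21875/186624.


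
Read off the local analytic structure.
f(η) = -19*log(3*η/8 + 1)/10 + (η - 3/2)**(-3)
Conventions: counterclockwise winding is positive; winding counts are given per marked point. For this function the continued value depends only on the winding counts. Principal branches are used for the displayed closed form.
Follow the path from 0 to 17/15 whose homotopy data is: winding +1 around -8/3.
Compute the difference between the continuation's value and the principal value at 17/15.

Continued minus principal equals -(19/5)*pi*i.

The rational part is single-valued and drops out of the difference; each branch term changes only by its own monodromy.
(-19/10)*log(1 - η/(-8/3)): each positive loop around -8/3 adds 2*pi*i to the log, so winding +1 contributes (-19/10)*(1)*2*pi*i = -(19/5)*pi*i.
Summing the contributions at η = 17/15 gives -(19/5)*pi*i.


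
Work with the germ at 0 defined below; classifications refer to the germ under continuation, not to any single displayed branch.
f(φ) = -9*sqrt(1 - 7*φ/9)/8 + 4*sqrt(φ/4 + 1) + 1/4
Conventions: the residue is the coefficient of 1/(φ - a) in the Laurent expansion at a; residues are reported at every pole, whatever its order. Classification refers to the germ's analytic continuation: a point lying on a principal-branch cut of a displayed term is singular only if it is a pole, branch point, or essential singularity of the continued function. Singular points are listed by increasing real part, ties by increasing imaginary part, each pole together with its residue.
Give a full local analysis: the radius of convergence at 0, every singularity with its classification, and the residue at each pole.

Radius of convergence at 0: 9/7.
At -4: an algebraic (square-root) branch point.
At 9/7: an algebraic (square-root) branch point.

Branch term (4)*sqrt(1 - φ/(-4)): its argument vanishes at φ = -4, a square-root branch point, modulus 4.
Branch term (-9/8)*sqrt(1 - φ/(9/7)): its argument vanishes at φ = 9/7, a square-root branch point, modulus 9/7.
The radius of convergence is the smallest modulus among the singular points: 9/7.
List the singular points by increasing real part (a conjugate pair: the negative imaginary part first).


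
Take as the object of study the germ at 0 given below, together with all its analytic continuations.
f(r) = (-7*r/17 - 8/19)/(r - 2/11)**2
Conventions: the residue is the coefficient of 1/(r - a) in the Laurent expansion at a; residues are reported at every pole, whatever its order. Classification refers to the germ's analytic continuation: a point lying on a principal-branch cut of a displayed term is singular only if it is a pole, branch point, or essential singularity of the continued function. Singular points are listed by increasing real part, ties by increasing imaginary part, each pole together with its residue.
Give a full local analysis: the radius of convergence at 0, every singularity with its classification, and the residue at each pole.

Denominator factor (r - 2/11)^2: pole of order 2 at 2/11, modulus 2/11.
The radius of convergence is the smallest modulus among the singular points: 2/11.
At the order-2 pole 2/11 set g(r) = (r - (2/11))^2*f(r) = -7*r/17 - 8/19.
Order-2 pole: residue = g'(a); g'(2/11) = -7/17, so the residue is -7/17.

Radius of convergence at 0: 2/11.
At 2/11: a pole of order 2; residue -7/17.


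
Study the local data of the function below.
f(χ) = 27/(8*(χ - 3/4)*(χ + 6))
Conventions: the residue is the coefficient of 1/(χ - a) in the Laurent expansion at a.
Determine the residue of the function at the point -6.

The residue is -1/2.

At the order-1 pole -6 set g(χ) = (χ - (-6))*f(χ) = 27/(8*(χ - 3/4)).
Simple pole: residue = g(a) at a = -6, which is -1/2.


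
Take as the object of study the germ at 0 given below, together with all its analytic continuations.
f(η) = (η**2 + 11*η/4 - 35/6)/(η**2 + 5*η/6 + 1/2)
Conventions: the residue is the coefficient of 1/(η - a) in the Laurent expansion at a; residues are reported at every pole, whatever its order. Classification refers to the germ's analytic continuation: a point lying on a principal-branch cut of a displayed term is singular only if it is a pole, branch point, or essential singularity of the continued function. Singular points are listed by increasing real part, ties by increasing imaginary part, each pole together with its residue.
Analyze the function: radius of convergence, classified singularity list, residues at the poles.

Denominator factor (η**2 + 5*η/6 + 1/2): discriminant -47/36, complex-conjugate roots (-5/12) + ((1/12)*sqrt(47))*i and (-5/12) - ((1/12)*sqrt(47))*i; poles of order 1, moduli (1/2)*sqrt(2) and (1/2)*sqrt(2).
The radius of convergence is the smallest modulus among the singular points: (1/2)*sqrt(2).
The factor η**2 + 5*η/6 + 1/2 splits as (η - a)(η - a') with a = (-5/12) - ((1/12)*sqrt(47))*i, a' = (-5/12) + ((1/12)*sqrt(47))*i. At the order-1 pole a set g(η) = (η - a)*f(η) = [η**2 + 11*η/4 - 35/6] / (η - a').
Simple pole: residue = g(a) at a = (-5/12) - ((1/12)*sqrt(47))*i, which is (23/24) - ((1027/1128)*sqrt(47))*i.
The factor η**2 + 5*η/6 + 1/2 splits as (η - a)(η - a') with a = (-5/12) + ((1/12)*sqrt(47))*i, a' = (-5/12) - ((1/12)*sqrt(47))*i. At the order-1 pole a set g(η) = (η - a)*f(η) = [η**2 + 11*η/4 - 35/6] / (η - a').
Simple pole: residue = g(a) at a = (-5/12) + ((1/12)*sqrt(47))*i, which is (23/24) + ((1027/1128)*sqrt(47))*i.
List the singular points by increasing real part (a conjugate pair: the negative imaginary part first).

Radius of convergence at 0: (1/2)*sqrt(2).
At (-5/12) - ((1/12)*sqrt(47))*i: a pole of order 1; residue (23/24) - ((1027/1128)*sqrt(47))*i.
At (-5/12) + ((1/12)*sqrt(47))*i: a pole of order 1; residue (23/24) + ((1027/1128)*sqrt(47))*i.


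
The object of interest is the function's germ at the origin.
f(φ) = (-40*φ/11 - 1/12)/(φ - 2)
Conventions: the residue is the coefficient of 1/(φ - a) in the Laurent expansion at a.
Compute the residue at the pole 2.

The residue is -971/132.

At the order-1 pole 2 set g(φ) = (φ - (2))*f(φ) = -40*φ/11 - 1/12.
Simple pole: residue = g(a) at a = 2, which is -971/132.


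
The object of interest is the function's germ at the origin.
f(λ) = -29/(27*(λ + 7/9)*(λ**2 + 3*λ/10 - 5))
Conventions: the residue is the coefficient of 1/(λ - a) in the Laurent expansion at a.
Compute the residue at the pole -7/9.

At the order-1 pole -7/9 set g(λ) = (λ - (-7/9))*f(λ) = -29/(27*(λ**2 + 3*λ/10 - 5)).
Simple pole: residue = g(a) at a = -7/9, which is 870/3749.

The residue is 870/3749.


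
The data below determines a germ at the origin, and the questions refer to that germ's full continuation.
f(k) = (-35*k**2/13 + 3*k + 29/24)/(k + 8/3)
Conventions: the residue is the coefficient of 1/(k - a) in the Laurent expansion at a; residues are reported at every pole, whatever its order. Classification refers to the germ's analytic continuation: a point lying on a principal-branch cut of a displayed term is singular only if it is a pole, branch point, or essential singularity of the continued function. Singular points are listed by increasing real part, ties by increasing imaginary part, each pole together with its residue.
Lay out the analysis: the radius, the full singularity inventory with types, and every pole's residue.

Denominator factor (k + 8/3): pole of order 1 at -8/3, modulus 8/3.
The radius of convergence is the smallest modulus among the singular points: 8/3.
At the order-1 pole -8/3 set g(k) = (k - (-8/3))*f(k) = -35*k**2/13 + 3*k + 29/24.
Simple pole: residue = g(a) at a = -8/3, which is -24277/936.

Radius of convergence at 0: 8/3.
At -8/3: a pole of order 1; residue -24277/936.


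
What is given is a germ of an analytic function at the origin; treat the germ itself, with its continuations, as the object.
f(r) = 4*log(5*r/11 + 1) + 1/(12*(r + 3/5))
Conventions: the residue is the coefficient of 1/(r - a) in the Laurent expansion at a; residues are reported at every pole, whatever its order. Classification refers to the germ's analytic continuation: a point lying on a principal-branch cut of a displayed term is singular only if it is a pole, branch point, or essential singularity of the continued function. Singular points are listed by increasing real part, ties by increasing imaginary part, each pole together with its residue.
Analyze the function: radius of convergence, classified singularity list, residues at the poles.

Radius of convergence at 0: 3/5.
At -11/5: a logarithmic branch point.
At -3/5: a pole of order 1; residue 1/12.

Denominator factor (r + 3/5): pole of order 1 at -3/5, modulus 3/5.
Branch term (4)*log(1 - r/(-11/5)): its argument vanishes at r = -11/5, a logarithmic branch point, modulus 11/5.
The radius of convergence is the smallest modulus among the singular points: 3/5.
The branch term is analytic at -3/5 and contributes nothing to the residue; only the rational part matters.
At the order-1 pole -3/5 set g(r) = (r - (-3/5))*(rational part) = 1/12.
Simple pole: residue = g(a) at a = -3/5, which is 1/12.
List the singular points by increasing real part (a conjugate pair: the negative imaginary part first).


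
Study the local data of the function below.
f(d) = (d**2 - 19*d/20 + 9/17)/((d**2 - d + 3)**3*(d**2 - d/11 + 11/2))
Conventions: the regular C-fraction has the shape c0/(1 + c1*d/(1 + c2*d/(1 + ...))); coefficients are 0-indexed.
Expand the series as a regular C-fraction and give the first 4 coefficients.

The regular C-fraction coefficients are [2/561, 16943/21780, -4072189/3049740, 126203748240/68995098227].


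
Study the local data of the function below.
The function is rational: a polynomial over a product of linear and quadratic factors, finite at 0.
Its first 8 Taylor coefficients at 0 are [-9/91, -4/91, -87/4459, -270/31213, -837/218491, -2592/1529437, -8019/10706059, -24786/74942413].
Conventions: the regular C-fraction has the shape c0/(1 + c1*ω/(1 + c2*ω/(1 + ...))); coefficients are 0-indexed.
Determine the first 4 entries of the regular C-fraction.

The regular C-fraction coefficients are [-9/91, -4/9, 1/1764, -81/196].

Taylor coefficients (read off): a_0 = -9/91, a_1 = -4/91, a_2 = -87/4459, a_3 = -270/31213.
c0 = a_0 = -9/91. Peel one level at a time: if S = 1 + c*ω/S' with S'(0) = 1, then c is the ω-coefficient of S and S' = c*ω/(S - 1).
S_1 = c0/f = 1 + (-4/9)*ω + (1/3969)*ω^2 + ...; c1 = -4/9.
S_2 = c1*ω/(S_1 - 1) = 1 + (1/1764)*ω + (9/38416)*ω^2 + ...; c2 = 1/1764.
S_3 = c2*ω/(S_2 - 1) = 1 + (-81/196)*ω + ...; c3 = -81/196.


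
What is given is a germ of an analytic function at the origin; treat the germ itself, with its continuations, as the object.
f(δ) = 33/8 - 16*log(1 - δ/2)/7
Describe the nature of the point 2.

The point is a logarithmic branch point.

The term (-16/7)*log(1 - δ/(2)) has argument 1 - 2/(2) = 0 at 2: a logarithmic (infinitely-sheeted) branch point; the remaining terms are analytic or single-valued there.


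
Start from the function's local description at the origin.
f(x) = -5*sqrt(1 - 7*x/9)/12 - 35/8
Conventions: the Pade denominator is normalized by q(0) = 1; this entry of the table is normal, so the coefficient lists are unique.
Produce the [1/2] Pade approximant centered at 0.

Taylor coefficients needed (expand at 0): a_0 = -115/24, a_1 = 35/216, a_2 = 245/7776, a_3 = 1715/139968.
Write the denominator as Q(x) = 1 + q1*x + q2*x^2. Requiring Q*f - P = O(x^4) with deg P <= 1 kills the coefficients of x^2..x^3 in Q*f:
  x^2: a_2 + q1*a_1 + q2*a_0 = 0, i.e. 245/7776 + (35/216)*q1 + (-115/24)*q2 = 0.
  x^3: a_3 + q1*a_2 + q2*a_1 = 0, i.e. 1715/139968 + (245/7776)*q1 + (35/216)*q2 = 0.
Solving this linear system: q1 = -175/486, q2 = -49/8748.
The numerator is Q*f truncated at degree 1: P0 = a_0 = -115/24; P1 = a_1 + q1*a_0 = 22015/11664.

The Pade approximant has numerator coefficients [-115/24, 22015/11664]; denominator coefficients [1, -175/486, -49/8748].


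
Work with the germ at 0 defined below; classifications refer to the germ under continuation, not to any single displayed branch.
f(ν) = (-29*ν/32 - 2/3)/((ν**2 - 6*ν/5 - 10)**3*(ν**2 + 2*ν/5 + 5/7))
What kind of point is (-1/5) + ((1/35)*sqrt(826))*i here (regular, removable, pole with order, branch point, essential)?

The denominator factor ν**2 + 2*ν/5 + 5/7 vanishes at (-1/5) + ((1/35)*sqrt(826))*i and appears to the power 1; the numerator there equals (-233/480) - ((29/1120)*sqrt(826))*i, nonzero, and no other factor vanishes.
Hence a pole whose order is the multiplicity, 1.

The point is a pole of order 1.


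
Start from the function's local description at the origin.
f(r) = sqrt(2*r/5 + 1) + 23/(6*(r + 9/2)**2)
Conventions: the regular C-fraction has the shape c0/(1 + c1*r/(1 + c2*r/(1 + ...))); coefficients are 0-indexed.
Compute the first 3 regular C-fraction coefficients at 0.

Taylor coefficients (expand at 0): a_0 = 289/243, a_1 = 1267/10935, a_2 = 2639/328050.
c0 = a_0 = 289/243. Peel one level at a time: if S = 1 + c*r/S' with S'(0) = 1, then c is the r-coefficient of S and S' = c*r/(S - 1).
S_1 = c0/f = 1 + (-1267/13005)*r + (184513/67652010)*r^2 + ...; c1 = -1267/13005.
S_2 = c1*r/(S_1 - 1) = 1 + (26359/941562)*r + ...; c2 = 26359/941562.

The regular C-fraction coefficients are [289/243, -1267/13005, 26359/941562].


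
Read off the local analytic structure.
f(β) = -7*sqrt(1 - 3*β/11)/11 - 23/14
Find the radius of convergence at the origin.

The radius of convergence is 11/3.

Branch term (-7/11)*sqrt(1 - β/(11/3)): its argument vanishes at β = 11/3, a square-root branch point, modulus 11/3.
The radius of convergence is the smallest modulus among the singular points: 11/3.


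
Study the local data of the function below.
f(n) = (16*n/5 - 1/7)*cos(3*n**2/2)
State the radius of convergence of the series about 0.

The radius of convergence is infinite.

The factor cos(3*n**2/2) is entire and contributes no finite singular point.
The polynomial part has no poles.
No finite singular points: the Taylor series at 0 converges everywhere.


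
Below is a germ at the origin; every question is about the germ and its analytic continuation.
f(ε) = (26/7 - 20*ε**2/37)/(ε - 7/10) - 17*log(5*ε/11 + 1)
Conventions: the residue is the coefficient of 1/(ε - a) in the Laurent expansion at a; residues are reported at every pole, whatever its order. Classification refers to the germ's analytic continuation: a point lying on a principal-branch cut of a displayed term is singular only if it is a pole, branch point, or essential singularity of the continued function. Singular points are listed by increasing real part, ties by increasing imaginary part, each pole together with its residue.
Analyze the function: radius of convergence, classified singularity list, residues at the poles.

Radius of convergence at 0: 7/10.
At -11/5: a logarithmic branch point.
At 7/10: a pole of order 1; residue 4467/1295.

Denominator factor (ε - 7/10): pole of order 1 at 7/10, modulus 7/10.
Branch term (-17)*log(1 - ε/(-11/5)): its argument vanishes at ε = -11/5, a logarithmic branch point, modulus 11/5.
The radius of convergence is the smallest modulus among the singular points: 7/10.
The branch term is analytic at 7/10 and contributes nothing to the residue; only the rational part matters.
At the order-1 pole 7/10 set g(ε) = (ε - (7/10))*(rational part) = 26/7 - 20*ε**2/37.
Simple pole: residue = g(a) at a = 7/10, which is 4467/1295.
List the singular points by increasing real part (a conjugate pair: the negative imaginary part first).


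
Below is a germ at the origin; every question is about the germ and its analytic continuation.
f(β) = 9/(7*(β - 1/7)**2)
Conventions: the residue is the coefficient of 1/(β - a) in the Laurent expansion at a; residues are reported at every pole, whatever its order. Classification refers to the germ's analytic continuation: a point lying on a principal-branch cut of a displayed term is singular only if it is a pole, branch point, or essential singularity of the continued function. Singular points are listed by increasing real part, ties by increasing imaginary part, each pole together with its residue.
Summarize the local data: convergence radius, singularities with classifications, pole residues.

Denominator factor (β - 1/7)^2: pole of order 2 at 1/7, modulus 1/7.
The radius of convergence is the smallest modulus among the singular points: 1/7.
At the order-2 pole 1/7 set g(β) = (β - (1/7))^2*f(β) = 9/7.
Order-2 pole: residue = g'(a); g'(1/7) = 0, so the residue is 0.

Radius of convergence at 0: 1/7.
At 1/7: a pole of order 2; residue 0.


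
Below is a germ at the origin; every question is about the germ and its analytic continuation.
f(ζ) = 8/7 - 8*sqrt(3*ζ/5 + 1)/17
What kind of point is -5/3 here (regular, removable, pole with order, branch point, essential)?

The term (-8/17)*sqrt(1 - ζ/(-5/3)) has argument 1 - -5/3/(-5/3) = 0 at -5/3: a square-root (algebraic, two-sheeted) branch point; the remaining terms are analytic or single-valued there.

The point is an algebraic (square-root) branch point.


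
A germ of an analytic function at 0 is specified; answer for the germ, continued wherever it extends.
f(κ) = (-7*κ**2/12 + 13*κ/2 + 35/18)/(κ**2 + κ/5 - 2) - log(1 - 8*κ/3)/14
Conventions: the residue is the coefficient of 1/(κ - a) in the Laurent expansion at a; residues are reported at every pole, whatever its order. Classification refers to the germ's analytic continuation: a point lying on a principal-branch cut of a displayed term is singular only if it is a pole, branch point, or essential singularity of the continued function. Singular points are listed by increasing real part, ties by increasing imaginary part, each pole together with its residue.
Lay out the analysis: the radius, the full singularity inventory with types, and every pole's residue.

Denominator factor (κ**2 + κ/5 - 2): discriminant 201/25, real irrational roots -1/10 + (1/10)*sqrt(201) and -1/10 - (1/10)*sqrt(201); poles of order 1, moduli -1/10 + (1/10)*sqrt(201) and 1/10 + (1/10)*sqrt(201).
Branch term (-1/14)*log(1 - κ/(3/8)): its argument vanishes at κ = 3/8, a logarithmic branch point, modulus 3/8.
The radius of convergence is the smallest modulus among the singular points: 3/8.
The branch term is analytic at -1/10 - (1/10)*sqrt(201) and contributes nothing to the residue; only the rational part matters.
The factor κ**2 + κ/5 - 2 splits as (κ - a)(κ - a') with a = -1/10 - (1/10)*sqrt(201), a' = -1/10 + (1/10)*sqrt(201). At the order-1 pole a set g(κ) = (κ - a)*(rational part) = [-7*κ**2/12 + 13*κ/2 + 35/18] / (κ - a').
Simple pole: residue = g(a) at a = -1/10 - (1/10)*sqrt(201), which is 397/120 - (209/72360)*sqrt(201).
The branch term is analytic at -1/10 + (1/10)*sqrt(201) and contributes nothing to the residue; only the rational part matters.
The factor κ**2 + κ/5 - 2 splits as (κ - a)(κ - a') with a = -1/10 + (1/10)*sqrt(201), a' = -1/10 - (1/10)*sqrt(201). At the order-1 pole a set g(κ) = (κ - a)*(rational part) = [-7*κ**2/12 + 13*κ/2 + 35/18] / (κ - a').
Simple pole: residue = g(a) at a = -1/10 + (1/10)*sqrt(201), which is 397/120 + (209/72360)*sqrt(201).
List the singular points by increasing real part (a conjugate pair: the negative imaginary part first).

Radius of convergence at 0: 3/8.
At -1/10 - (1/10)*sqrt(201): a pole of order 1; residue 397/120 - (209/72360)*sqrt(201).
At 3/8: a logarithmic branch point.
At -1/10 + (1/10)*sqrt(201): a pole of order 1; residue 397/120 + (209/72360)*sqrt(201).


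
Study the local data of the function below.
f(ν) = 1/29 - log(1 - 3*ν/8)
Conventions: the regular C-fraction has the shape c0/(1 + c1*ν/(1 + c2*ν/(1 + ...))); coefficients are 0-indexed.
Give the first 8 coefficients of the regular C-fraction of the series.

Taylor coefficients (expand at 0): a_0 = 1/29, a_1 = 3/8, a_2 = 9/128, a_3 = 9/512, a_4 = 81/16384, a_5 = 243/163840, a_6 = 243/524288, a_7 = 2187/14680064.
c0 = a_0 = 1/29. Peel one level at a time: if S = 1 + c*ν/S' with S'(0) = 1, then c is the ν-coefficient of S and S' = c*ν/(S - 1).
S_1 = c0/f = 1 + (-87/8)*ν + (14877/128)*ν^2 + ...; c1 = -87/8.
S_2 = c1*ν/(S_1 - 1) = 1 + (171/16)*ν + (-3/256)*ν^2 + ...; c2 = 171/16.
S_3 = c2*ν/(S_2 - 1) = 1 + (1/912)*ν + (43/207936)*ν^2 + ...; c3 = 1/912.
S_4 = c3*ν/(S_3 - 1) = 1 + (-43/228)*ν + (-3/320)*ν^2 + ...; c4 = -43/228.
S_5 = c4*ν/(S_4 - 1) = 1 + (-171/3440)*ν + (-40527/5916800)*ν^2 + ...; c5 = -171/3440.
S_6 = c5*ν/(S_5 - 1) = 1 + (-237/1720)*ν + (-81/8960)*ν^2 + ...; c6 = -237/1720.
S_7 = c6*ν/(S_6 - 1) = 1 + (-1161/17696)*ν + ...; c7 = -1161/17696.

The regular C-fraction coefficients are [1/29, -87/8, 171/16, 1/912, -43/228, -171/3440, -237/1720, -1161/17696].


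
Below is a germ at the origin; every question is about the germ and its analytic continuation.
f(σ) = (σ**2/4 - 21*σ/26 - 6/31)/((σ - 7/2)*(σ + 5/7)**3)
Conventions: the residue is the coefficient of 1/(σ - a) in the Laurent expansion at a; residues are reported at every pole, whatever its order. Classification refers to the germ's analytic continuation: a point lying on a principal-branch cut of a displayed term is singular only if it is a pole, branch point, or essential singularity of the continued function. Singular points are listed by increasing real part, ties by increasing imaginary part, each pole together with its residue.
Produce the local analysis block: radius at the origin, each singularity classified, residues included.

Denominator factor (σ - 7/2): pole of order 1 at 7/2, modulus 7/2.
Denominator factor (σ + 5/7)^3: pole of order 3 at -5/7, modulus 5/7.
The radius of convergence is the smallest modulus among the singular points: 5/7.
At the order-3 pole -5/7 set g(σ) = (σ - (-5/7))^3*f(σ) = (σ**2/4 - 21*σ/26 - 6/31)/(σ - 7/2).
Order-3 pole: residue = g''(a)/2; g''(-5/7) = -92953/82767737, so the residue is -92953/165535474.
At the order-1 pole 7/2 set g(σ) = (σ - (7/2))*f(σ) = (σ**2/4 - 21*σ/26 - 6/31)/(σ + 5/7)**3.
Simple pole: residue = g(a) at a = 7/2, which is 92953/165535474.
List the singular points by increasing real part (a conjugate pair: the negative imaginary part first).

Radius of convergence at 0: 5/7.
At -5/7: a pole of order 3; residue -92953/165535474.
At 7/2: a pole of order 1; residue 92953/165535474.


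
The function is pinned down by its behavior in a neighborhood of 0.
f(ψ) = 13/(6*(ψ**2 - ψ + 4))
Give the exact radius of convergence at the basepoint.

Denominator factor (ψ**2 - ψ + 4): discriminant -15, complex-conjugate roots (1/2) + ((1/2)*sqrt(15))*i and (1/2) - ((1/2)*sqrt(15))*i; poles of order 1, moduli 2 and 2.
The radius of convergence is the smallest modulus among the singular points: 2.

The radius of convergence is 2.


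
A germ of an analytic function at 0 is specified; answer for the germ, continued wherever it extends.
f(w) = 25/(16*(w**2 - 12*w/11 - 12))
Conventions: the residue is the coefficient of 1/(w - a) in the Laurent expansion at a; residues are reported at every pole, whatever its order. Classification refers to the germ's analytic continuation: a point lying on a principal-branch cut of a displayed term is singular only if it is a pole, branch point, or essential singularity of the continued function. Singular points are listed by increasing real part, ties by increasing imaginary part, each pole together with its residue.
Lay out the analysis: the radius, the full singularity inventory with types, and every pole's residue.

Denominator factor (w**2 - 12*w/11 - 12): discriminant 5952/121, real irrational roots 6/11 + (4/11)*sqrt(93) and 6/11 - (4/11)*sqrt(93); poles of order 1, moduli 6/11 + (4/11)*sqrt(93) and -6/11 + (4/11)*sqrt(93).
The radius of convergence is the smallest modulus among the singular points: -6/11 + (4/11)*sqrt(93).
The factor w**2 - 12*w/11 - 12 splits as (w - a)(w - a') with a = 6/11 - (4/11)*sqrt(93), a' = 6/11 + (4/11)*sqrt(93). At the order-1 pole a set g(w) = (w - a)*f(w) = [25/16] / (w - a').
Simple pole: residue = g(a) at a = 6/11 - (4/11)*sqrt(93), which is -(275/11904)*sqrt(93).
The factor w**2 - 12*w/11 - 12 splits as (w - a)(w - a') with a = 6/11 + (4/11)*sqrt(93), a' = 6/11 - (4/11)*sqrt(93). At the order-1 pole a set g(w) = (w - a)*f(w) = [25/16] / (w - a').
Simple pole: residue = g(a) at a = 6/11 + (4/11)*sqrt(93), which is (275/11904)*sqrt(93).
List the singular points by increasing real part (a conjugate pair: the negative imaginary part first).

Radius of convergence at 0: -6/11 + (4/11)*sqrt(93).
At 6/11 - (4/11)*sqrt(93): a pole of order 1; residue -(275/11904)*sqrt(93).
At 6/11 + (4/11)*sqrt(93): a pole of order 1; residue (275/11904)*sqrt(93).


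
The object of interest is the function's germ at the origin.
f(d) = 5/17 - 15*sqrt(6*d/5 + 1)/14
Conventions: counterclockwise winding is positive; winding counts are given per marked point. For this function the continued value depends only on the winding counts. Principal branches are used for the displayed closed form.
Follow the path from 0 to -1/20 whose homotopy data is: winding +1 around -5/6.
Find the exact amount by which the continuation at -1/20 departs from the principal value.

The rational part is single-valued and drops out of the difference; each branch term changes only by its own monodromy.
(-15/14)*sqrt(1 - d/(-5/6)): winding +1 is odd, the square root flips sign, contributing -2*(-15/14)*sqrt(1 - (-1/20)/(-5/6)) = -2*(-15/14)*sqrt(47/50) = (3/14)*sqrt(94).
Summing the contributions at d = -1/20 gives (3/14)*sqrt(94).

Continued minus principal equals (3/14)*sqrt(94).


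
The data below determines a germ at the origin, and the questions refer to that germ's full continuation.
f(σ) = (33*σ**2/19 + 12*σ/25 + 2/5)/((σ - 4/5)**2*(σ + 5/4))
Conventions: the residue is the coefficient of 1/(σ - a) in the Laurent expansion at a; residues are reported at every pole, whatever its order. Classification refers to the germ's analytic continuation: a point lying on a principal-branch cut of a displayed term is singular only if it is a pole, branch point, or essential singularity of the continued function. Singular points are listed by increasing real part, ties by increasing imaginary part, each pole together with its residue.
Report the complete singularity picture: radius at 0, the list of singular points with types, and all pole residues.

Radius of convergence at 0: 4/5.
At -5/4: a pole of order 1; residue 19105/31939.
At 4/5: a pole of order 2; residue 36368/31939.

Denominator factor (σ - 4/5)^2: pole of order 2 at 4/5, modulus 4/5.
Denominator factor (σ + 5/4): pole of order 1 at -5/4, modulus 5/4.
The radius of convergence is the smallest modulus among the singular points: 4/5.
At the order-1 pole -5/4 set g(σ) = (σ - (-5/4))*f(σ) = (33*σ**2/19 + 12*σ/25 + 2/5)/(σ - 4/5)**2.
Simple pole: residue = g(a) at a = -5/4, which is 19105/31939.
At the order-2 pole 4/5 set g(σ) = (σ - (4/5))^2*f(σ) = (33*σ**2/19 + 12*σ/25 + 2/5)/(σ + 5/4).
Order-2 pole: residue = g'(a); g'(4/5) = 36368/31939, so the residue is 36368/31939.
List the singular points by increasing real part (a conjugate pair: the negative imaginary part first).


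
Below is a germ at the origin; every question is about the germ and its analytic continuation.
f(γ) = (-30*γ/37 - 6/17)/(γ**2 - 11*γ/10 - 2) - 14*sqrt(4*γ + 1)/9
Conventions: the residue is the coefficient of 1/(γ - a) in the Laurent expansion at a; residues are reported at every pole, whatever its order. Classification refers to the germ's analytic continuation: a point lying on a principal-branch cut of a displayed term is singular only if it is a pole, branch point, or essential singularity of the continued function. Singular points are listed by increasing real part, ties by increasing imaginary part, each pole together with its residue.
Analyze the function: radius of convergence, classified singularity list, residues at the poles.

Radius of convergence at 0: 1/4.
At 11/20 - (1/20)*sqrt(921): a pole of order 1; residue -15/37 + (1675/193103)*sqrt(921).
At -1/4: an algebraic (square-root) branch point.
At 11/20 + (1/20)*sqrt(921): a pole of order 1; residue -15/37 - (1675/193103)*sqrt(921).

Denominator factor (γ**2 - 11*γ/10 - 2): discriminant 921/100, real irrational roots 11/20 + (1/20)*sqrt(921) and 11/20 - (1/20)*sqrt(921); poles of order 1, moduli 11/20 + (1/20)*sqrt(921) and -11/20 + (1/20)*sqrt(921).
Branch term (-14/9)*sqrt(1 - γ/(-1/4)): its argument vanishes at γ = -1/4, a square-root branch point, modulus 1/4.
The radius of convergence is the smallest modulus among the singular points: 1/4.
The branch term is analytic at 11/20 - (1/20)*sqrt(921) and contributes nothing to the residue; only the rational part matters.
The factor γ**2 - 11*γ/10 - 2 splits as (γ - a)(γ - a') with a = 11/20 - (1/20)*sqrt(921), a' = 11/20 + (1/20)*sqrt(921). At the order-1 pole a set g(γ) = (γ - a)*(rational part) = [-30*γ/37 - 6/17] / (γ - a').
Simple pole: residue = g(a) at a = 11/20 - (1/20)*sqrt(921), which is -15/37 + (1675/193103)*sqrt(921).
The branch term is analytic at 11/20 + (1/20)*sqrt(921) and contributes nothing to the residue; only the rational part matters.
The factor γ**2 - 11*γ/10 - 2 splits as (γ - a)(γ - a') with a = 11/20 + (1/20)*sqrt(921), a' = 11/20 - (1/20)*sqrt(921). At the order-1 pole a set g(γ) = (γ - a)*(rational part) = [-30*γ/37 - 6/17] / (γ - a').
Simple pole: residue = g(a) at a = 11/20 + (1/20)*sqrt(921), which is -15/37 - (1675/193103)*sqrt(921).
List the singular points by increasing real part (a conjugate pair: the negative imaginary part first).


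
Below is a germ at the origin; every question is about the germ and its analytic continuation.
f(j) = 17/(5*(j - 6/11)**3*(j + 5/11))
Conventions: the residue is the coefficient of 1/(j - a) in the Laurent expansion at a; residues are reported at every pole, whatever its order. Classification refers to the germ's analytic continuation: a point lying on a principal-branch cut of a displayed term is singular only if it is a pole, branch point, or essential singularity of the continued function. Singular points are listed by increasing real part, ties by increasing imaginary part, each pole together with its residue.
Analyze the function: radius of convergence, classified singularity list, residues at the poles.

Denominator factor (j + 5/11): pole of order 1 at -5/11, modulus 5/11.
Denominator factor (j - 6/11)^3: pole of order 3 at 6/11, modulus 6/11.
The radius of convergence is the smallest modulus among the singular points: 5/11.
At the order-1 pole -5/11 set g(j) = (j - (-5/11))*f(j) = 17/(5*(j - 6/11)**3).
Simple pole: residue = g(a) at a = -5/11, which is -17/5.
At the order-3 pole 6/11 set g(j) = (j - (6/11))^3*f(j) = 17/(5*(j + 5/11)).
Order-3 pole: residue = g''(a)/2; g''(6/11) = 34/5, so the residue is 17/5.
List the singular points by increasing real part (a conjugate pair: the negative imaginary part first).

Radius of convergence at 0: 5/11.
At -5/11: a pole of order 1; residue -17/5.
At 6/11: a pole of order 3; residue 17/5.


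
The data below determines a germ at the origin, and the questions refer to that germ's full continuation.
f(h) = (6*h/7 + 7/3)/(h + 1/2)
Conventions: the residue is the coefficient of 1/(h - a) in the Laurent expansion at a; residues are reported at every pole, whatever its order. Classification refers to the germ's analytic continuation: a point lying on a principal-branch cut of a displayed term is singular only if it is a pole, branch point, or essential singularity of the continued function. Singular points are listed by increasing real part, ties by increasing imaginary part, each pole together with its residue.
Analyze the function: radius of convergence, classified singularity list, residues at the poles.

Radius of convergence at 0: 1/2.
At -1/2: a pole of order 1; residue 40/21.

Denominator factor (h + 1/2): pole of order 1 at -1/2, modulus 1/2.
The radius of convergence is the smallest modulus among the singular points: 1/2.
At the order-1 pole -1/2 set g(h) = (h - (-1/2))*f(h) = 6*h/7 + 7/3.
Simple pole: residue = g(a) at a = -1/2, which is 40/21.


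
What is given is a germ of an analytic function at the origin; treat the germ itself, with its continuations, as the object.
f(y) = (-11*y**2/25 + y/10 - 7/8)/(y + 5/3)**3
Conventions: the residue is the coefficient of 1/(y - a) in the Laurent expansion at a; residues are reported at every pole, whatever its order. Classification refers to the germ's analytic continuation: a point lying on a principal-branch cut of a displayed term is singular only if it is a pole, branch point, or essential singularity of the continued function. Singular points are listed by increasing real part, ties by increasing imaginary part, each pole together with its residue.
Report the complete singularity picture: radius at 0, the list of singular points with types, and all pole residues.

Denominator factor (y + 5/3)^3: pole of order 3 at -5/3, modulus 5/3.
The radius of convergence is the smallest modulus among the singular points: 5/3.
At the order-3 pole -5/3 set g(y) = (y - (-5/3))^3*f(y) = -11*y**2/25 + y/10 - 7/8.
Order-3 pole: residue = g''(a)/2; g''(-5/3) = -22/25, so the residue is -11/25.

Radius of convergence at 0: 5/3.
At -5/3: a pole of order 3; residue -11/25.


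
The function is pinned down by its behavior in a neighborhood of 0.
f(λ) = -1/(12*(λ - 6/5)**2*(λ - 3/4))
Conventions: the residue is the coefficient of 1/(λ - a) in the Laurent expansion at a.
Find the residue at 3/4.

At the order-1 pole 3/4 set g(λ) = (λ - (3/4))*f(λ) = -1/(12*(λ - 6/5)**2).
Simple pole: residue = g(a) at a = 3/4, which is -100/243.

The residue is -100/243.


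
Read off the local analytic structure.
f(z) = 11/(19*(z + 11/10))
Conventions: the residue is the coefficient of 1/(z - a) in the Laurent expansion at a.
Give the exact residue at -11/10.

At the order-1 pole -11/10 set g(z) = (z - (-11/10))*f(z) = 11/19.
Simple pole: residue = g(a) at a = -11/10, which is 11/19.

The residue is 11/19.


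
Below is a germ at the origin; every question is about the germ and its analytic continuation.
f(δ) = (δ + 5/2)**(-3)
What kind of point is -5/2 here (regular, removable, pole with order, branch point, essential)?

The denominator factor δ + 5/2 vanishes at -5/2 and appears to the power 3; the numerator there equals 1, nonzero, and no other factor vanishes.
Hence a pole whose order is the multiplicity, 3.

The point is a pole of order 3.


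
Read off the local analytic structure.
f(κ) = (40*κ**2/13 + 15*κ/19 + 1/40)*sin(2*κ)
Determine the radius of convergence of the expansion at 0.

The radius of convergence is infinite.

The factor sin(2*κ) is entire and contributes no finite singular point.
The polynomial part has no poles.
No finite singular points: the Taylor series at 0 converges everywhere.


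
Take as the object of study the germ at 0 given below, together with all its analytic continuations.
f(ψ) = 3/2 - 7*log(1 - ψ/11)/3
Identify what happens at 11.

The term (-7/3)*log(1 - ψ/(11)) has argument 1 - 11/(11) = 0 at 11: a logarithmic (infinitely-sheeted) branch point; the remaining terms are analytic or single-valued there.

The point is a logarithmic branch point.


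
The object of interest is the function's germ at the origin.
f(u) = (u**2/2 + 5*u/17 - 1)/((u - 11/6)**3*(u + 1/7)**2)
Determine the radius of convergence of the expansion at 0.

Denominator factor (u - 11/6)^3: pole of order 3 at 11/6, modulus 11/6.
Denominator factor (u + 1/7)^2: pole of order 2 at -1/7, modulus 1/7.
The radius of convergence is the smallest modulus among the singular points: 1/7.

The radius of convergence is 1/7.


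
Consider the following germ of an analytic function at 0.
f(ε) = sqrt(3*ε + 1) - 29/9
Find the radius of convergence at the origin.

Branch term (1)*sqrt(1 - ε/(-1/3)): its argument vanishes at ε = -1/3, a square-root branch point, modulus 1/3.
The radius of convergence is the smallest modulus among the singular points: 1/3.

The radius of convergence is 1/3.


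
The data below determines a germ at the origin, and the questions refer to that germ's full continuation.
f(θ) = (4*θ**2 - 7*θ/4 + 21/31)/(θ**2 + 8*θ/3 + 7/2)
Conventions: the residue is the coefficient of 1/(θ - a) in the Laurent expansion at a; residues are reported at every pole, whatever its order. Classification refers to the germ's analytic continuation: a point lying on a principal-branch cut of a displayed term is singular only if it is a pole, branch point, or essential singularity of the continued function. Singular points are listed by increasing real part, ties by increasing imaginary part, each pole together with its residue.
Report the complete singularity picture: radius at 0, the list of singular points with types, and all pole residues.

Denominator factor (θ**2 + 8*θ/3 + 7/2): discriminant -62/9, complex-conjugate roots (-4/3) + ((1/6)*sqrt(62))*i and (-4/3) - ((1/6)*sqrt(62))*i; poles of order 1, moduli (1/2)*sqrt(14) and (1/2)*sqrt(14).
The radius of convergence is the smallest modulus among the singular points: (1/2)*sqrt(14).
The factor θ**2 + 8*θ/3 + 7/2 splits as (θ - a)(θ - a') with a = (-4/3) - ((1/6)*sqrt(62))*i, a' = (-4/3) + ((1/6)*sqrt(62))*i. At the order-1 pole a set g(θ) = (θ - a)*f(θ) = [4*θ**2 - 7*θ/4 + 21/31] / (θ - a').
Simple pole: residue = g(a) at a = (-4/3) - ((1/6)*sqrt(62))*i, which is (-149/24) + ((451/2883)*sqrt(62))*i.
The factor θ**2 + 8*θ/3 + 7/2 splits as (θ - a)(θ - a') with a = (-4/3) + ((1/6)*sqrt(62))*i, a' = (-4/3) - ((1/6)*sqrt(62))*i. At the order-1 pole a set g(θ) = (θ - a)*f(θ) = [4*θ**2 - 7*θ/4 + 21/31] / (θ - a').
Simple pole: residue = g(a) at a = (-4/3) + ((1/6)*sqrt(62))*i, which is (-149/24) - ((451/2883)*sqrt(62))*i.
List the singular points by increasing real part (a conjugate pair: the negative imaginary part first).

Radius of convergence at 0: (1/2)*sqrt(14).
At (-4/3) - ((1/6)*sqrt(62))*i: a pole of order 1; residue (-149/24) + ((451/2883)*sqrt(62))*i.
At (-4/3) + ((1/6)*sqrt(62))*i: a pole of order 1; residue (-149/24) - ((451/2883)*sqrt(62))*i.
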